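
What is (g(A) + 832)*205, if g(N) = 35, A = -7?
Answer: 177735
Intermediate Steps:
(g(A) + 832)*205 = (35 + 832)*205 = 867*205 = 177735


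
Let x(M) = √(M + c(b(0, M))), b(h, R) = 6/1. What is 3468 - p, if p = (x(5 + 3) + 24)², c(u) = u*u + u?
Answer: 2842 - 240*√2 ≈ 2502.6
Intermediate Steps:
b(h, R) = 6 (b(h, R) = 6*1 = 6)
c(u) = u + u² (c(u) = u² + u = u + u²)
x(M) = √(42 + M) (x(M) = √(M + 6*(1 + 6)) = √(M + 6*7) = √(M + 42) = √(42 + M))
p = (24 + 5*√2)² (p = (√(42 + (5 + 3)) + 24)² = (√(42 + 8) + 24)² = (√50 + 24)² = (5*√2 + 24)² = (24 + 5*√2)² ≈ 965.41)
3468 - p = 3468 - (626 + 240*√2) = 3468 + (-626 - 240*√2) = 2842 - 240*√2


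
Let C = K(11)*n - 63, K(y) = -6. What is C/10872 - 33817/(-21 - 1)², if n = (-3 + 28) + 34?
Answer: -30655021/438504 ≈ -69.908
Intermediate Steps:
n = 59 (n = 25 + 34 = 59)
C = -417 (C = -6*59 - 63 = -354 - 63 = -417)
C/10872 - 33817/(-21 - 1)² = -417/10872 - 33817/(-21 - 1)² = -417*1/10872 - 33817/((-22)²) = -139/3624 - 33817/484 = -30655021/438504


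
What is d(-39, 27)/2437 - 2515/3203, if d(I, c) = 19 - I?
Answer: -5943281/7805711 ≈ -0.76140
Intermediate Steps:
d(-39, 27)/2437 - 2515/3203 = (19 - 1*(-39))/2437 - 2515/3203 = (19 + 39)*(1/2437) - 2515*1/3203 = 58*(1/2437) - 2515/3203 = 58/2437 - 2515/3203 = -5943281/7805711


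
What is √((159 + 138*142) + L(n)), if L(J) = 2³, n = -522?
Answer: √19763 ≈ 140.58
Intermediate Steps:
L(J) = 8
√((159 + 138*142) + L(n)) = √((159 + 138*142) + 8) = √((159 + 19596) + 8) = √(19755 + 8) = √19763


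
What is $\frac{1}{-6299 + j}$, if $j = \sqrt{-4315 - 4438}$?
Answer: $- \frac{6299}{39686154} - \frac{i \sqrt{8753}}{39686154} \approx -0.00015872 - 2.3574 \cdot 10^{-6} i$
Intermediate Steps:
$j = i \sqrt{8753}$ ($j = \sqrt{-8753} = i \sqrt{8753} \approx 93.557 i$)
$\frac{1}{-6299 + j} = \frac{1}{-6299 + i \sqrt{8753}}$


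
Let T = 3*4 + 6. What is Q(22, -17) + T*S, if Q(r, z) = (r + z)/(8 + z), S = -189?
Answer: -30623/9 ≈ -3402.6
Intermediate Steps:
Q(r, z) = (r + z)/(8 + z)
T = 18 (T = 12 + 6 = 18)
Q(22, -17) + T*S = (22 - 17)/(8 - 17) + 18*(-189) = 5/(-9) - 3402 = -⅑*5 - 3402 = -5/9 - 3402 = -30623/9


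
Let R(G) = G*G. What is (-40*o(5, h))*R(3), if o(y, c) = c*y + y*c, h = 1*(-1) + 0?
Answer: 3600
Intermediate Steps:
h = -1 (h = -1 + 0 = -1)
o(y, c) = 2*c*y (o(y, c) = c*y + c*y = 2*c*y)
R(G) = G²
(-40*o(5, h))*R(3) = -80*(-1)*5*3² = -40*(-10)*9 = 400*9 = 3600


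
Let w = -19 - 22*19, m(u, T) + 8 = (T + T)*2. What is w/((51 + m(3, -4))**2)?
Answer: -437/729 ≈ -0.59945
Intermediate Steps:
m(u, T) = -8 + 4*T (m(u, T) = -8 + (T + T)*2 = -8 + (2*T)*2 = -8 + 4*T)
w = -437 (w = -19 - 418 = -437)
w/((51 + m(3, -4))**2) = -437/(51 + (-8 + 4*(-4)))**2 = -437/(51 + (-8 - 16))**2 = -437/(51 - 24)**2 = -437/(27**2) = -437/729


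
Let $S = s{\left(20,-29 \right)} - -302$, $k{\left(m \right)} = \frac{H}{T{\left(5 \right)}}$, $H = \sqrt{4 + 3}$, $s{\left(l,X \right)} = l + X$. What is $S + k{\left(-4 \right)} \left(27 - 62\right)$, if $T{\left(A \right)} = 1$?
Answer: $293 - 35 \sqrt{7} \approx 200.4$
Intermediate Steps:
$s{\left(l,X \right)} = X + l$
$H = \sqrt{7} \approx 2.6458$
$k{\left(m \right)} = \sqrt{7}$ ($k{\left(m \right)} = \frac{\sqrt{7}}{1} = \sqrt{7} \cdot 1 = \sqrt{7}$)
$S = 293$ ($S = \left(-29 + 20\right) - -302 = -9 + 302 = 293$)
$S + k{\left(-4 \right)} \left(27 - 62\right) = 293 + \sqrt{7} \left(27 - 62\right) = 293 + \sqrt{7} \left(-35\right) = 293 - 35 \sqrt{7}$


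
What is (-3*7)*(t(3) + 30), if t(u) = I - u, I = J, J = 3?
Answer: -630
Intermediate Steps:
I = 3
t(u) = 3 - u
(-3*7)*(t(3) + 30) = (-3*7)*((3 - 1*3) + 30) = -21*((3 - 3) + 30) = -21*(0 + 30) = -21*30 = -630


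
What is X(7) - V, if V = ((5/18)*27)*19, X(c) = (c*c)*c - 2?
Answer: 397/2 ≈ 198.50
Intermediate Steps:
X(c) = -2 + c³ (X(c) = c²*c - 2 = c³ - 2 = -2 + c³)
V = 285/2 (V = ((5*(1/18))*27)*19 = ((5/18)*27)*19 = (15/2)*19 = 285/2 ≈ 142.50)
X(7) - V = (-2 + 7³) - 1*285/2 = (-2 + 343) - 285/2 = 341 - 285/2 = 397/2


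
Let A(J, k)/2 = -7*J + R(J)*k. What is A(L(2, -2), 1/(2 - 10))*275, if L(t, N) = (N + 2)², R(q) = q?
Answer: 0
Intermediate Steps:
L(t, N) = (2 + N)²
A(J, k) = -14*J + 2*J*k (A(J, k) = 2*(-7*J + J*k) = -14*J + 2*J*k)
A(L(2, -2), 1/(2 - 10))*275 = (2*(2 - 2)²*(-7 + 1/(2 - 10)))*275 = (2*0²*(-7 + 1/(-8)))*275 = (2*0*(-7 - ⅛))*275 = (2*0*(-57/8))*275 = 0*275 = 0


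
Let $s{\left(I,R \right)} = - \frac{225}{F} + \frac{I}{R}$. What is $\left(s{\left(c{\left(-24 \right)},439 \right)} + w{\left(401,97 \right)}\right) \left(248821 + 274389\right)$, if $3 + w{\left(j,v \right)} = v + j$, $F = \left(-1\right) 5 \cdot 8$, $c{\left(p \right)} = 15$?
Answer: $\frac{459983995575}{1756} \approx 2.6195 \cdot 10^{8}$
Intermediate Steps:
$F = -40$ ($F = \left(-5\right) 8 = -40$)
$w{\left(j,v \right)} = -3 + j + v$ ($w{\left(j,v \right)} = -3 + \left(v + j\right) = -3 + \left(j + v\right) = -3 + j + v$)
$s{\left(I,R \right)} = \frac{45}{8} + \frac{I}{R}$ ($s{\left(I,R \right)} = - \frac{225}{-40} + \frac{I}{R} = \left(-225\right) \left(- \frac{1}{40}\right) + \frac{I}{R} = \frac{45}{8} + \frac{I}{R}$)
$\left(s{\left(c{\left(-24 \right)},439 \right)} + w{\left(401,97 \right)}\right) \left(248821 + 274389\right) = \left(\left(\frac{45}{8} + \frac{15}{439}\right) + \left(-3 + 401 + 97\right)\right) \left(248821 + 274389\right) = \left(\left(\frac{45}{8} + 15 \cdot \frac{1}{439}\right) + 495\right) 523210 = \left(\left(\frac{45}{8} + \frac{15}{439}\right) + 495\right) 523210 = \left(\frac{19875}{3512} + 495\right) 523210 = \frac{1758315}{3512} \cdot 523210 = \frac{459983995575}{1756}$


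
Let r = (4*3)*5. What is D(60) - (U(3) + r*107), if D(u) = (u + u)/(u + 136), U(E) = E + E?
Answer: -314844/49 ≈ -6425.4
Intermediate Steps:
r = 60 (r = 12*5 = 60)
U(E) = 2*E
D(u) = 2*u/(136 + u) (D(u) = (2*u)/(136 + u) = 2*u/(136 + u))
D(60) - (U(3) + r*107) = 2*60/(136 + 60) - (2*3 + 60*107) = 2*60/196 - (6 + 6420) = 2*60*(1/196) - 1*6426 = 30/49 - 6426 = -314844/49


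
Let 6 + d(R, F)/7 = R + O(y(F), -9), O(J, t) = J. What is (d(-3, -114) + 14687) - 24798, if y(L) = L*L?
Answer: 80798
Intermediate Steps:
y(L) = L²
d(R, F) = -42 + 7*R + 7*F² (d(R, F) = -42 + 7*(R + F²) = -42 + (7*R + 7*F²) = -42 + 7*R + 7*F²)
(d(-3, -114) + 14687) - 24798 = ((-42 + 7*(-3) + 7*(-114)²) + 14687) - 24798 = ((-42 - 21 + 7*12996) + 14687) - 24798 = ((-42 - 21 + 90972) + 14687) - 24798 = (90909 + 14687) - 24798 = 105596 - 24798 = 80798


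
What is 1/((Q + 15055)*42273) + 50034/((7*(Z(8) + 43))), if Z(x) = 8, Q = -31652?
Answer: 1671623981857/11927284677 ≈ 140.15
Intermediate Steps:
1/((Q + 15055)*42273) + 50034/((7*(Z(8) + 43))) = 1/((-31652 + 15055)*42273) + 50034/((7*(8 + 43))) = (1/42273)/(-16597) + 50034/((7*51)) = -1/16597*1/42273 + 50034/357 = -1/701604981 + 50034*(1/357) = -1/701604981 + 16678/119 = 1671623981857/11927284677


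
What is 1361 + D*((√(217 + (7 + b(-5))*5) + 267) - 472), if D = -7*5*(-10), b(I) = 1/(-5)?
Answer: -70389 + 350*√251 ≈ -64844.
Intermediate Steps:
b(I) = -⅕
D = 350 (D = -35*(-10) = 350)
1361 + D*((√(217 + (7 + b(-5))*5) + 267) - 472) = 1361 + 350*((√(217 + (7 - ⅕)*5) + 267) - 472) = 1361 + 350*((√(217 + (34/5)*5) + 267) - 472) = 1361 + 350*((√(217 + 34) + 267) - 472) = 1361 + 350*((√251 + 267) - 472) = 1361 + 350*((267 + √251) - 472) = 1361 + 350*(-205 + √251) = 1361 + (-71750 + 350*√251) = -70389 + 350*√251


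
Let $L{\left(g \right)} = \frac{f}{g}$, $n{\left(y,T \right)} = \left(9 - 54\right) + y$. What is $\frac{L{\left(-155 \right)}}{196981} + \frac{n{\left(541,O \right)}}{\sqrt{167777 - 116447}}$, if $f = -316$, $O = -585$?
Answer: $\frac{316}{30532055} + \frac{248 \sqrt{51330}}{25665} \approx 2.1893$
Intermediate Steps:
$n{\left(y,T \right)} = -45 + y$ ($n{\left(y,T \right)} = \left(9 - 54\right) + y = -45 + y$)
$L{\left(g \right)} = - \frac{316}{g}$
$\frac{L{\left(-155 \right)}}{196981} + \frac{n{\left(541,O \right)}}{\sqrt{167777 - 116447}} = \frac{\left(-316\right) \frac{1}{-155}}{196981} + \frac{-45 + 541}{\sqrt{167777 - 116447}} = \left(-316\right) \left(- \frac{1}{155}\right) \frac{1}{196981} + \frac{496}{\sqrt{51330}} = \frac{316}{155} \cdot \frac{1}{196981} + 496 \frac{\sqrt{51330}}{51330} = \frac{316}{30532055} + \frac{248 \sqrt{51330}}{25665}$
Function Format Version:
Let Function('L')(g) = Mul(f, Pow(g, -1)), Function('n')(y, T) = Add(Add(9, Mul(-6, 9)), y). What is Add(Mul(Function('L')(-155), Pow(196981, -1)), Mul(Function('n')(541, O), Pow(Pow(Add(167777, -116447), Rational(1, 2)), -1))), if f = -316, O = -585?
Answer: Add(Rational(316, 30532055), Mul(Rational(248, 25665), Pow(51330, Rational(1, 2)))) ≈ 2.1893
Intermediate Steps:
Function('n')(y, T) = Add(-45, y) (Function('n')(y, T) = Add(Add(9, -54), y) = Add(-45, y))
Function('L')(g) = Mul(-316, Pow(g, -1))
Add(Mul(Function('L')(-155), Pow(196981, -1)), Mul(Function('n')(541, O), Pow(Pow(Add(167777, -116447), Rational(1, 2)), -1))) = Add(Mul(Mul(-316, Pow(-155, -1)), Pow(196981, -1)), Mul(Add(-45, 541), Pow(Pow(Add(167777, -116447), Rational(1, 2)), -1))) = Add(Mul(Mul(-316, Rational(-1, 155)), Rational(1, 196981)), Mul(496, Pow(Pow(51330, Rational(1, 2)), -1))) = Add(Mul(Rational(316, 155), Rational(1, 196981)), Mul(496, Mul(Rational(1, 51330), Pow(51330, Rational(1, 2))))) = Add(Rational(316, 30532055), Mul(Rational(248, 25665), Pow(51330, Rational(1, 2))))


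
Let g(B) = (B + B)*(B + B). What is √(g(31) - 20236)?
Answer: 2*I*√4098 ≈ 128.03*I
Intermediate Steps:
g(B) = 4*B² (g(B) = (2*B)*(2*B) = 4*B²)
√(g(31) - 20236) = √(4*31² - 20236) = √(4*961 - 20236) = √(3844 - 20236) = √(-16392) = 2*I*√4098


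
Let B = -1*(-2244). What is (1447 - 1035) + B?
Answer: 2656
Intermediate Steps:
B = 2244
(1447 - 1035) + B = (1447 - 1035) + 2244 = 412 + 2244 = 2656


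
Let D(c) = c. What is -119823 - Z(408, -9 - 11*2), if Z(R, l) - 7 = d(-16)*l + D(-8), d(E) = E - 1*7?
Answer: -120535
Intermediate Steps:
d(E) = -7 + E (d(E) = E - 7 = -7 + E)
Z(R, l) = -1 - 23*l (Z(R, l) = 7 + ((-7 - 16)*l - 8) = 7 + (-23*l - 8) = 7 + (-8 - 23*l) = -1 - 23*l)
-119823 - Z(408, -9 - 11*2) = -119823 - (-1 - 23*(-9 - 11*2)) = -119823 - (-1 - 23*(-9 - 22)) = -119823 - (-1 - 23*(-31)) = -119823 - (-1 + 713) = -119823 - 1*712 = -119823 - 712 = -120535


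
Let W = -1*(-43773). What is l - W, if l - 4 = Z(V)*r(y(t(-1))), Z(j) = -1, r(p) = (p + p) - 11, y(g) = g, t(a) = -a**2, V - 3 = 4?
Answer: -43756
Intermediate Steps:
V = 7 (V = 3 + 4 = 7)
r(p) = -11 + 2*p (r(p) = 2*p - 11 = -11 + 2*p)
l = 17 (l = 4 - (-11 + 2*(-1*(-1)**2)) = 4 - (-11 + 2*(-1*1)) = 4 - (-11 + 2*(-1)) = 4 - (-11 - 2) = 4 - 1*(-13) = 4 + 13 = 17)
W = 43773
l - W = 17 - 1*43773 = 17 - 43773 = -43756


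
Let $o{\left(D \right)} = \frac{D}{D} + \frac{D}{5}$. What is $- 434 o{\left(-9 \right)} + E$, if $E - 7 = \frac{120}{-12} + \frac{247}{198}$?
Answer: $\frac{341993}{990} \approx 345.45$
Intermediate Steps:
$E = - \frac{347}{198}$ ($E = 7 + \left(\frac{120}{-12} + \frac{247}{198}\right) = 7 + \left(120 \left(- \frac{1}{12}\right) + 247 \cdot \frac{1}{198}\right) = 7 + \left(-10 + \frac{247}{198}\right) = 7 - \frac{1733}{198} = - \frac{347}{198} \approx -1.7525$)
$o{\left(D \right)} = 1 + \frac{D}{5}$ ($o{\left(D \right)} = 1 + D \frac{1}{5} = 1 + \frac{D}{5}$)
$- 434 o{\left(-9 \right)} + E = - 434 \left(1 + \frac{1}{5} \left(-9\right)\right) - \frac{347}{198} = - 434 \left(1 - \frac{9}{5}\right) - \frac{347}{198} = \left(-434\right) \left(- \frac{4}{5}\right) - \frac{347}{198} = \frac{1736}{5} - \frac{347}{198} = \frac{341993}{990}$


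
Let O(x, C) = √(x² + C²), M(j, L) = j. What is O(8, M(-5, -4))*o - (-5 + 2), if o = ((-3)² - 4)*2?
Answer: 3 + 10*√89 ≈ 97.340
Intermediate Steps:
O(x, C) = √(C² + x²)
o = 10 (o = (9 - 4)*2 = 5*2 = 10)
O(8, M(-5, -4))*o - (-5 + 2) = √((-5)² + 8²)*10 - (-5 + 2) = √(25 + 64)*10 - 1*(-3) = √89*10 + 3 = 10*√89 + 3 = 3 + 10*√89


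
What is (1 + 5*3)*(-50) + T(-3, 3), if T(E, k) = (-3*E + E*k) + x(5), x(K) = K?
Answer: -795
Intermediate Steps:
T(E, k) = 5 - 3*E + E*k (T(E, k) = (-3*E + E*k) + 5 = 5 - 3*E + E*k)
(1 + 5*3)*(-50) + T(-3, 3) = (1 + 5*3)*(-50) + (5 - 3*(-3) - 3*3) = (1 + 15)*(-50) + (5 + 9 - 9) = 16*(-50) + 5 = -800 + 5 = -795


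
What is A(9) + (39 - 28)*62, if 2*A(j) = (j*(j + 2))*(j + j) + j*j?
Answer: 3227/2 ≈ 1613.5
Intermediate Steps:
A(j) = j**2/2 + j**2*(2 + j) (A(j) = ((j*(j + 2))*(j + j) + j*j)/2 = ((j*(2 + j))*(2*j) + j**2)/2 = (2*j**2*(2 + j) + j**2)/2 = (j**2 + 2*j**2*(2 + j))/2 = j**2/2 + j**2*(2 + j))
A(9) + (39 - 28)*62 = 9**2*(5/2 + 9) + (39 - 28)*62 = 81*(23/2) + 11*62 = 1863/2 + 682 = 3227/2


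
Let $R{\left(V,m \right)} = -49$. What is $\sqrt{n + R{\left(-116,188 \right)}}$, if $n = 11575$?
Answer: $\sqrt{11526} \approx 107.36$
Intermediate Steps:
$\sqrt{n + R{\left(-116,188 \right)}} = \sqrt{11575 - 49} = \sqrt{11526}$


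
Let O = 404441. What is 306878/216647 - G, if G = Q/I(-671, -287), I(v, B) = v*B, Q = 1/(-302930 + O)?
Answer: 5999061001383019/4235163709401009 ≈ 1.4165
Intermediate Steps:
Q = 1/101511 (Q = 1/(-302930 + 404441) = 1/101511 ≈ 9.8512e-6)
I(v, B) = B*v
G = 1/19548683847 (G = 1/(101511*((-287*(-671)))) = (1/101511)/192577 = (1/101511)*(1/192577) = 1/19548683847 ≈ 5.1154e-11)
306878/216647 - G = 306878/216647 - 1*1/19548683847 = 306878*(1/216647) - 1/19548683847 = 306878/216647 - 1/19548683847 = 5999061001383019/4235163709401009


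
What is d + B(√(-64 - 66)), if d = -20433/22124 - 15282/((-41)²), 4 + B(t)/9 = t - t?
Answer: -1711302825/37190444 ≈ -46.015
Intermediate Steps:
B(t) = -36 (B(t) = -36 + 9*(t - t) = -36 + 9*0 = -36 + 0 = -36)
d = -372446841/37190444 (d = -20433*1/22124 - 15282/1681 = -20433/22124 - 15282*1/1681 = -20433/22124 - 15282/1681 = -372446841/37190444 ≈ -10.015)
d + B(√(-64 - 66)) = -372446841/37190444 - 36 = -1711302825/37190444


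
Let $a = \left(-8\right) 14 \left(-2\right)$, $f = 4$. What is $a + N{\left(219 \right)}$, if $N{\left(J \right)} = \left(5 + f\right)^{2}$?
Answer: $305$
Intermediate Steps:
$a = 224$ ($a = \left(-112\right) \left(-2\right) = 224$)
$N{\left(J \right)} = 81$ ($N{\left(J \right)} = \left(5 + 4\right)^{2} = 9^{2} = 81$)
$a + N{\left(219 \right)} = 224 + 81 = 305$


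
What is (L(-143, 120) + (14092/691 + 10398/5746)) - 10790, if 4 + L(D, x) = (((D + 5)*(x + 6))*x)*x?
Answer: -497100820723717/1985243 ≈ -2.5040e+8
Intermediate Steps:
L(D, x) = -4 + x**2*(5 + D)*(6 + x) (L(D, x) = -4 + (((D + 5)*(x + 6))*x)*x = -4 + (((5 + D)*(6 + x))*x)*x = -4 + (x*(5 + D)*(6 + x))*x = -4 + x**2*(5 + D)*(6 + x))
(L(-143, 120) + (14092/691 + 10398/5746)) - 10790 = ((-4 + 5*120**3 + 30*120**2 - 143*120**3 + 6*(-143)*120**2) + (14092/691 + 10398/5746)) - 10790 = ((-4 + 5*1728000 + 30*14400 - 143*1728000 + 6*(-143)*14400) + (14092*(1/691) + 10398*(1/5746))) - 10790 = ((-4 + 8640000 + 432000 - 247104000 - 12355200) + (14092/691 + 5199/2873)) - 10790 = (-250387204 + 44078825/1985243) - 10790 = -497079399951747/1985243 - 10790 = -497100820723717/1985243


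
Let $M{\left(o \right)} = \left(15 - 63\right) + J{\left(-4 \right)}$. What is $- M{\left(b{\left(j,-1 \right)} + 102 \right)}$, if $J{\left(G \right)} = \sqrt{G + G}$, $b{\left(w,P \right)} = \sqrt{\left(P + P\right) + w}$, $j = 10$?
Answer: $48 - 2 i \sqrt{2} \approx 48.0 - 2.8284 i$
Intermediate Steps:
$b{\left(w,P \right)} = \sqrt{w + 2 P}$ ($b{\left(w,P \right)} = \sqrt{2 P + w} = \sqrt{w + 2 P}$)
$J{\left(G \right)} = \sqrt{2} \sqrt{G}$ ($J{\left(G \right)} = \sqrt{2 G} = \sqrt{2} \sqrt{G}$)
$M{\left(o \right)} = -48 + 2 i \sqrt{2}$ ($M{\left(o \right)} = \left(15 - 63\right) + \sqrt{2} \sqrt{-4} = -48 + \sqrt{2} \cdot 2 i = -48 + 2 i \sqrt{2}$)
$- M{\left(b{\left(j,-1 \right)} + 102 \right)} = - (-48 + 2 i \sqrt{2}) = 48 - 2 i \sqrt{2}$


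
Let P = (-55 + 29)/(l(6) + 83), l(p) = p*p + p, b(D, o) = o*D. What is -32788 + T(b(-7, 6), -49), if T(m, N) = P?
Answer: -4098526/125 ≈ -32788.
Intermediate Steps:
b(D, o) = D*o
l(p) = p + p² (l(p) = p² + p = p + p²)
P = -26/125 (P = (-55 + 29)/(6*(1 + 6) + 83) = -26/(6*7 + 83) = -26/(42 + 83) = -26/125 ≈ -0.20800)
T(m, N) = -26/125
-32788 + T(b(-7, 6), -49) = -32788 - 26/125 = -4098526/125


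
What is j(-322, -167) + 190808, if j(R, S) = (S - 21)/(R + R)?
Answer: 30720135/161 ≈ 1.9081e+5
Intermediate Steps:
j(R, S) = (-21 + S)/(2*R) (j(R, S) = (-21 + S)/((2*R)) = (-21 + S)*(1/(2*R)) = (-21 + S)/(2*R))
j(-322, -167) + 190808 = (1/2)*(-21 - 167)/(-322) + 190808 = (1/2)*(-1/322)*(-188) + 190808 = 47/161 + 190808 = 30720135/161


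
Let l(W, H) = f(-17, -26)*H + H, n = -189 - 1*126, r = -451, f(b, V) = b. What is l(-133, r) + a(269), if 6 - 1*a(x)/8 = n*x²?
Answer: 182356984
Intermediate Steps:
n = -315 (n = -189 - 126 = -315)
l(W, H) = -16*H (l(W, H) = -17*H + H = -16*H)
a(x) = 48 + 2520*x² (a(x) = 48 - (-2520)*x² = 48 + 2520*x²)
l(-133, r) + a(269) = -16*(-451) + (48 + 2520*269²) = 7216 + (48 + 2520*72361) = 7216 + (48 + 182349720) = 7216 + 182349768 = 182356984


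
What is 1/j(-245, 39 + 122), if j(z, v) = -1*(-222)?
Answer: 1/222 ≈ 0.0045045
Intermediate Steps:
j(z, v) = 222
1/j(-245, 39 + 122) = 1/222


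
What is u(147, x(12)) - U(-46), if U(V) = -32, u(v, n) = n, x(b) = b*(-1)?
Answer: 20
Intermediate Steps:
x(b) = -b
u(147, x(12)) - U(-46) = -1*12 - 1*(-32) = -12 + 32 = 20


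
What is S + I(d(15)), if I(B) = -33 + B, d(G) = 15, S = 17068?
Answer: 17050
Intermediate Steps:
S + I(d(15)) = 17068 + (-33 + 15) = 17068 - 18 = 17050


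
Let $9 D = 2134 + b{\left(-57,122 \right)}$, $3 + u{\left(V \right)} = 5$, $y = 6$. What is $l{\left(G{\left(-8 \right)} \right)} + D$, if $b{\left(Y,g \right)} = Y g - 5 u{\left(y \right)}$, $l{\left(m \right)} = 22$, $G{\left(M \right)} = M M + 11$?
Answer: $- \frac{1544}{3} \approx -514.67$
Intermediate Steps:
$G{\left(M \right)} = 11 + M^{2}$ ($G{\left(M \right)} = M^{2} + 11 = 11 + M^{2}$)
$u{\left(V \right)} = 2$ ($u{\left(V \right)} = -3 + 5 = 2$)
$b{\left(Y,g \right)} = -10 + Y g$ ($b{\left(Y,g \right)} = Y g - 10 = -10 + Y g$)
$D = - \frac{1610}{3}$ ($D = \frac{2134 - 6964}{9} = \frac{1}{9} \left(-4830\right) = - \frac{1610}{3} \approx -536.67$)
$l{\left(G{\left(-8 \right)} \right)} + D = 22 - \frac{1610}{3} = - \frac{1544}{3}$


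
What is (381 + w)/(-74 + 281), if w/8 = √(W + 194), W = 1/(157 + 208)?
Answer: 127/69 + 104*√152935/75555 ≈ 2.3789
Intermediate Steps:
W = 1/365 ≈ 0.0027397
w = 104*√152935/365 (w = 8*√(1/365 + 194) = 8*√(70811/365) = 8*(13*√152935/365) = 104*√152935/365 ≈ 111.43)
(381 + w)/(-74 + 281) = (381 + 104*√152935/365)/(-74 + 281) = (381 + 104*√152935/365)/207 = (381 + 104*√152935/365)*(1/207) = 127/69 + 104*√152935/75555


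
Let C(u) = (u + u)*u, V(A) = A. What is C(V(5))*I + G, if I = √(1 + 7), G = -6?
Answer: -6 + 100*√2 ≈ 135.42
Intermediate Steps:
C(u) = 2*u² (C(u) = (2*u)*u = 2*u²)
I = 2*√2 (I = √8 = 2*√2 ≈ 2.8284)
C(V(5))*I + G = (2*5²)*(2*√2) - 6 = (2*25)*(2*√2) - 6 = 50*(2*√2) - 6 = 100*√2 - 6 = -6 + 100*√2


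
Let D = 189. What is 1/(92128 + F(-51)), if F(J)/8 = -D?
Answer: 1/90616 ≈ 1.1036e-5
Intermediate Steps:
F(J) = -1512 (F(J) = 8*(-1*189) = 8*(-189) = -1512)
1/(92128 + F(-51)) = 1/(92128 - 1512) = 1/90616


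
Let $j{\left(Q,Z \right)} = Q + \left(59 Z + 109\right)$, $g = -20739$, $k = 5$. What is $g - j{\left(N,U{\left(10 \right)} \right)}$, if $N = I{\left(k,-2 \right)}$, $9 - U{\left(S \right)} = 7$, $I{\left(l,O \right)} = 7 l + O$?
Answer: $-20999$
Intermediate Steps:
$I{\left(l,O \right)} = O + 7 l$
$U{\left(S \right)} = 2$ ($U{\left(S \right)} = 9 - 7 = 2$)
$N = 33$ ($N = -2 + 7 \cdot 5 = -2 + 35 = 33$)
$j{\left(Q,Z \right)} = 109 + Q + 59 Z$ ($j{\left(Q,Z \right)} = Q + \left(109 + 59 Z\right) = 109 + Q + 59 Z$)
$g - j{\left(N,U{\left(10 \right)} \right)} = -20739 - \left(109 + 33 + 59 \cdot 2\right) = -20739 - \left(109 + 33 + 118\right) = -20739 - 260 = -20999$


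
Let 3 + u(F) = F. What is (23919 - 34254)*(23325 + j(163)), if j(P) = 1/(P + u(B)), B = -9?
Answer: -36400655460/151 ≈ -2.4106e+8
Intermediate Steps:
u(F) = -3 + F
j(P) = 1/(-12 + P) (j(P) = 1/(P + (-3 - 9)) = 1/(P - 12) = 1/(-12 + P))
(23919 - 34254)*(23325 + j(163)) = (23919 - 34254)*(23325 + 1/(-12 + 163)) = -10335*(23325 + 1/151) = -10335*3522076/151 = -36400655460/151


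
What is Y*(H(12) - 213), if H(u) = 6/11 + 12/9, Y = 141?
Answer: -327449/11 ≈ -29768.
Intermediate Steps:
H(u) = 62/33 (H(u) = 6*(1/11) + 12*(⅑) = 6/11 + 4/3 = 62/33)
Y*(H(12) - 213) = 141*(62/33 - 213) = 141*(-6967/33) = -327449/11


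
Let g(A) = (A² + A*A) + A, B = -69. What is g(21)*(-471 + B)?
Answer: -487620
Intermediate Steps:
g(A) = A + 2*A² (g(A) = (A² + A²) + A = 2*A² + A = A + 2*A²)
g(21)*(-471 + B) = (21*(1 + 2*21))*(-471 - 69) = (21*(1 + 42))*(-540) = (21*43)*(-540) = 903*(-540) = -487620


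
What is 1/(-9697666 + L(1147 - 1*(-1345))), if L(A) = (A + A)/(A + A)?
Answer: -1/9697665 ≈ -1.0312e-7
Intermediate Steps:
L(A) = 1 (L(A) = (2*A)/((2*A)) = (2*A)*(1/(2*A)) = 1)
1/(-9697666 + L(1147 - 1*(-1345))) = 1/(-9697666 + 1) = 1/(-9697665) = -1/9697665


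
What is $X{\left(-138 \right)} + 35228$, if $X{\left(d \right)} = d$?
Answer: $35090$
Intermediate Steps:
$X{\left(-138 \right)} + 35228 = -138 + 35228 = 35090$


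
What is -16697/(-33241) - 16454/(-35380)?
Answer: 568843637/588033290 ≈ 0.96737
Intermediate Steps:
-16697/(-33241) - 16454/(-35380) = -16697*(-1/33241) - 16454*(-1/35380) = 16697/33241 + 8227/17690 = 568843637/588033290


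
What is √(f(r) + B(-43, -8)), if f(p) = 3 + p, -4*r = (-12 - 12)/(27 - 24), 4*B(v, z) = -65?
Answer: 3*I*√5/2 ≈ 3.3541*I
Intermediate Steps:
B(v, z) = -65/4 (B(v, z) = (¼)*(-65) = -65/4)
r = 2 (r = -(-12 - 12)/(4*(27 - 24)) = -(-6)/3 = -¼*(-8) = 2)
√(f(r) + B(-43, -8)) = √((3 + 2) - 65/4) = √(5 - 65/4) = √(-45/4) = 3*I*√5/2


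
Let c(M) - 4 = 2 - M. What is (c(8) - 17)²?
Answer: 361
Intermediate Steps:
c(M) = 6 - M (c(M) = 4 + (2 - M) = 6 - M)
(c(8) - 17)² = ((6 - 1*8) - 17)² = ((6 - 8) - 17)² = (-2 - 17)² = (-19)² = 361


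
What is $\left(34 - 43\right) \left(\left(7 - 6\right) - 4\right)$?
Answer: $27$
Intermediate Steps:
$\left(34 - 43\right) \left(\left(7 - 6\right) - 4\right) = - 9 \left(1 - 4\right) = \left(-9\right) \left(-3\right) = 27$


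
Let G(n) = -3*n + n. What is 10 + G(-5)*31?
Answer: 320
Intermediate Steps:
G(n) = -2*n
10 + G(-5)*31 = 10 - 2*(-5)*31 = 10 + 10*31 = 10 + 310 = 320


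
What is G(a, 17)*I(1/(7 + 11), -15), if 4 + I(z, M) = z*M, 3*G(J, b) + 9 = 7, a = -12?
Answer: 29/9 ≈ 3.2222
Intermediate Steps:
G(J, b) = -2/3 (G(J, b) = -3 + (1/3)*7 = -3 + 7/3 = -2/3)
I(z, M) = -4 + M*z (I(z, M) = -4 + z*M = -4 + M*z)
G(a, 17)*I(1/(7 + 11), -15) = -2*(-4 - 15/(7 + 11))/3 = -2*(-4 - 15/18)/3 = -2*(-4 - 15*1/18)/3 = -2*(-4 - 5/6)/3 = -2/3*(-29/6) = 29/9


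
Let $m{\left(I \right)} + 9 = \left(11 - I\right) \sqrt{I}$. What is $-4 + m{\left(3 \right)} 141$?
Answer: $-1273 + 1128 \sqrt{3} \approx 680.75$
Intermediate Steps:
$m{\left(I \right)} = -9 + \sqrt{I} \left(11 - I\right)$ ($m{\left(I \right)} = -9 + \left(11 - I\right) \sqrt{I} = -9 + \sqrt{I} \left(11 - I\right)$)
$-4 + m{\left(3 \right)} 141 = -4 + \left(-9 - 3^{\frac{3}{2}} + 11 \sqrt{3}\right) 141 = -4 + \left(-9 - 3 \sqrt{3} + 11 \sqrt{3}\right) 141 = -4 + \left(-9 + 8 \sqrt{3}\right) 141 = -4 - \left(1269 - 1128 \sqrt{3}\right) = -1273 + 1128 \sqrt{3}$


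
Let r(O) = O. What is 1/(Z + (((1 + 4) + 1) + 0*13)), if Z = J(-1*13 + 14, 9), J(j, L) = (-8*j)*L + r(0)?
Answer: -1/66 ≈ -0.015152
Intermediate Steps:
J(j, L) = -8*L*j (J(j, L) = (-8*j)*L + 0 = -8*L*j + 0 = -8*L*j)
Z = -72 (Z = -8*9*(-1*13 + 14) = -8*9*(-13 + 14) = -8*9*1 = -72)
1/(Z + (((1 + 4) + 1) + 0*13)) = 1/(-72 + (((1 + 4) + 1) + 0*13)) = 1/(-72 + ((5 + 1) + 0)) = 1/(-72 + (6 + 0)) = 1/(-72 + 6) = 1/(-66) = -1/66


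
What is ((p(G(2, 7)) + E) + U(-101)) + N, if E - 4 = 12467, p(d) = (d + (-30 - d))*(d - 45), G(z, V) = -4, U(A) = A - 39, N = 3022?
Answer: 16823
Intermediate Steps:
U(A) = -39 + A
p(d) = 1350 - 30*d (p(d) = -30*(-45 + d) = 1350 - 30*d)
E = 12471 (E = 4 + 12467 = 12471)
((p(G(2, 7)) + E) + U(-101)) + N = (((1350 - 30*(-4)) + 12471) + (-39 - 101)) + 3022 = (((1350 + 120) + 12471) - 140) + 3022 = ((1470 + 12471) - 140) + 3022 = (13941 - 140) + 3022 = 13801 + 3022 = 16823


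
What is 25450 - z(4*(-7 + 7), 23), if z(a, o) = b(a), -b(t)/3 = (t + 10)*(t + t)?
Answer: 25450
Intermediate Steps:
b(t) = -6*t*(10 + t) (b(t) = -3*(t + 10)*(t + t) = -3*(10 + t)*2*t = -6*t*(10 + t))
z(a, o) = -6*a*(10 + a)
25450 - z(4*(-7 + 7), 23) = 25450 - (-6)*4*(-7 + 7)*(10 + 4*(-7 + 7)) = 25450 - (-6)*4*0*(10 + 4*0) = 25450 - (-6)*0*(10 + 0) = 25450 - (-6)*0*10 = 25450 - 1*0 = 25450 + 0 = 25450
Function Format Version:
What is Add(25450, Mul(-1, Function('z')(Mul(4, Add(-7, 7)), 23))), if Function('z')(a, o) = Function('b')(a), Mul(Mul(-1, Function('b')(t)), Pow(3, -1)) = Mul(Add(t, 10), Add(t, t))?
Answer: 25450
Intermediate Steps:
Function('b')(t) = Mul(-6, t, Add(10, t)) (Function('b')(t) = Mul(-3, Mul(Add(t, 10), Add(t, t))) = Mul(-3, Mul(Add(10, t), Mul(2, t))) = Mul(-3, Mul(2, t, Add(10, t))) = Mul(-6, t, Add(10, t)))
Function('z')(a, o) = Mul(-6, a, Add(10, a))
Add(25450, Mul(-1, Function('z')(Mul(4, Add(-7, 7)), 23))) = Add(25450, Mul(-1, Mul(-6, Mul(4, Add(-7, 7)), Add(10, Mul(4, Add(-7, 7)))))) = Add(25450, Mul(-1, Mul(-6, Mul(4, 0), Add(10, Mul(4, 0))))) = Add(25450, Mul(-1, Mul(-6, 0, Add(10, 0)))) = Add(25450, Mul(-1, Mul(-6, 0, 10))) = Add(25450, Mul(-1, 0)) = Add(25450, 0) = 25450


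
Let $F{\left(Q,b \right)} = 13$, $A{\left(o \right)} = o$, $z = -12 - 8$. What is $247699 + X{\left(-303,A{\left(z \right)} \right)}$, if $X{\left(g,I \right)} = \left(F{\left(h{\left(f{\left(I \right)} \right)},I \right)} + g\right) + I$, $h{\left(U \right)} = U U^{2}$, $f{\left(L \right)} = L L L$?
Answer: $247389$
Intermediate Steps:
$z = -20$ ($z = -12 - 8 = -20$)
$f{\left(L \right)} = L^{3}$ ($f{\left(L \right)} = L^{2} L = L^{3}$)
$h{\left(U \right)} = U^{3}$
$X{\left(g,I \right)} = 13 + I + g$ ($X{\left(g,I \right)} = \left(13 + g\right) + I = 13 + I + g$)
$247699 + X{\left(-303,A{\left(z \right)} \right)} = 247699 - 310 = 247389$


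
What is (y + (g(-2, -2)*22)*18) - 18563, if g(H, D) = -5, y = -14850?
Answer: -35393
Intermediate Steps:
(y + (g(-2, -2)*22)*18) - 18563 = (-14850 - 5*22*18) - 18563 = (-14850 - 110*18) - 18563 = (-14850 - 1980) - 18563 = -16830 - 18563 = -35393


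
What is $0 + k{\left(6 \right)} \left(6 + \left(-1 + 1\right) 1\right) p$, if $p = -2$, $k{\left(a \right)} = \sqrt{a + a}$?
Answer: $- 24 \sqrt{3} \approx -41.569$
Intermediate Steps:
$k{\left(a \right)} = \sqrt{2} \sqrt{a}$ ($k{\left(a \right)} = \sqrt{2 a} = \sqrt{2} \sqrt{a}$)
$0 + k{\left(6 \right)} \left(6 + \left(-1 + 1\right) 1\right) p = 0 + \sqrt{2} \sqrt{6} \left(6 + \left(-1 + 1\right) 1\right) \left(-2\right) = 0 + 2 \sqrt{3} \left(6 + 0 \cdot 1\right) \left(-2\right) = 0 + 2 \sqrt{3} \left(6 + 0\right) \left(-2\right) = 0 + 2 \sqrt{3} \cdot 6 \left(-2\right) = 0 + 2 \sqrt{3} \left(-12\right) = 0 - 24 \sqrt{3} = - 24 \sqrt{3}$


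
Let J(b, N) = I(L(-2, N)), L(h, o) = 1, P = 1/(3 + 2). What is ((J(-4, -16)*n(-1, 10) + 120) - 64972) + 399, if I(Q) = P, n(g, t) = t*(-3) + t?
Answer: -64457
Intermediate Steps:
n(g, t) = -2*t (n(g, t) = -3*t + t = -2*t)
P = ⅕ (P = 1/5 = ⅕ ≈ 0.20000)
I(Q) = ⅕
J(b, N) = ⅕
((J(-4, -16)*n(-1, 10) + 120) - 64972) + 399 = (((-2*10)/5 + 120) - 64972) + 399 = (((⅕)*(-20) + 120) - 64972) + 399 = ((-4 + 120) - 64972) + 399 = (116 - 64972) + 399 = -64856 + 399 = -64457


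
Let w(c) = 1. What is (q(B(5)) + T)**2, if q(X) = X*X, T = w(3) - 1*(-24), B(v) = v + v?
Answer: 15625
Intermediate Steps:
B(v) = 2*v
T = 25 (T = 1 - 1*(-24) = 1 + 24 = 25)
q(X) = X**2
(q(B(5)) + T)**2 = ((2*5)**2 + 25)**2 = (10**2 + 25)**2 = (100 + 25)**2 = 125**2 = 15625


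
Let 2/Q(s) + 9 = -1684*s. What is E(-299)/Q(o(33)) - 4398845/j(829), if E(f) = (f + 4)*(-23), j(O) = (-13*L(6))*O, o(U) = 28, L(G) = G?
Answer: -5172753872795/32331 ≈ -1.5999e+8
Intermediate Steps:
Q(s) = 2/(-9 - 1684*s)
j(O) = -78*O (j(O) = (-13*6)*O = -78*O)
E(f) = -92 - 23*f (E(f) = (4 + f)*(-23) = -92 - 23*f)
E(-299)/Q(o(33)) - 4398845/j(829) = (-92 - 23*(-299))/((-2/(9 + 1684*28))) - 4398845/((-78*829)) = (-92 + 6877)/((-2/(9 + 47152))) - 4398845/(-64662) = 6785/((-2/47161)) - 4398845*(-1/64662) = 6785/((-2*1/47161)) + 4398845/64662 = 6785/(-2/47161) + 4398845/64662 = 6785*(-47161/2) + 4398845/64662 = -319987385/2 + 4398845/64662 = -5172753872795/32331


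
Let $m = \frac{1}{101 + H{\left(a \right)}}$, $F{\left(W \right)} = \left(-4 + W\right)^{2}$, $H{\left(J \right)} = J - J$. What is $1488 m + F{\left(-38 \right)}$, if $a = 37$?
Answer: $\frac{179652}{101} \approx 1778.7$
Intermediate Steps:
$H{\left(J \right)} = 0$
$m = \frac{1}{101}$ ($m = \frac{1}{101 + 0} = \frac{1}{101} \approx 0.009901$)
$1488 m + F{\left(-38 \right)} = 1488 \cdot \frac{1}{101} + \left(-4 - 38\right)^{2} = \frac{1488}{101} + \left(-42\right)^{2} = \frac{1488}{101} + 1764 = \frac{179652}{101}$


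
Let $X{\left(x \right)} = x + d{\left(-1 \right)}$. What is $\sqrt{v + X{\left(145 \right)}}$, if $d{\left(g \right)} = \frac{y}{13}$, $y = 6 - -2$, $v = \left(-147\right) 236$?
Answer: $\frac{i \sqrt{5838339}}{13} \approx 185.87 i$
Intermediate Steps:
$v = -34692$
$y = 8$ ($y = 6 + 2 = 8$)
$d{\left(g \right)} = \frac{8}{13}$
$X{\left(x \right)} = \frac{8}{13} + x$ ($X{\left(x \right)} = x + \frac{8}{13} = \frac{8}{13} + x$)
$\sqrt{v + X{\left(145 \right)}} = \sqrt{-34692 + \left(\frac{8}{13} + 145\right)} = \sqrt{-34692 + \frac{1893}{13}} = \sqrt{- \frac{449103}{13}} = \frac{i \sqrt{5838339}}{13}$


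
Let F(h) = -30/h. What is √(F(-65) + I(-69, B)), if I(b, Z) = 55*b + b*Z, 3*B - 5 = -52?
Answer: 2*I*√114647/13 ≈ 52.092*I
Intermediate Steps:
B = -47/3 (B = 5/3 + (⅓)*(-52) = 5/3 - 52/3 = -47/3 ≈ -15.667)
I(b, Z) = 55*b + Z*b
√(F(-65) + I(-69, B)) = √(-30/(-65) - 69*(55 - 47/3)) = √(-30*(-1/65) - 69*118/3) = √(6/13 - 2714) = √(-35276/13) = 2*I*√114647/13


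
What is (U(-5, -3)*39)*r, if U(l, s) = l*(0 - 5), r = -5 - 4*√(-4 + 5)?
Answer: -8775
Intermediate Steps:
r = -9 (r = -5 - 4*√1 = -5 - 4*1 = -5 - 4 = -9)
U(l, s) = -5*l (U(l, s) = l*(-5) = -5*l)
(U(-5, -3)*39)*r = (-5*(-5)*39)*(-9) = (25*39)*(-9) = 975*(-9) = -8775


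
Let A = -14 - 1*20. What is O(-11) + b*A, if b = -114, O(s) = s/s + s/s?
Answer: 3878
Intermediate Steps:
O(s) = 2 (O(s) = 1 + 1 = 2)
A = -34 (A = -14 - 20 = -34)
O(-11) + b*A = 2 - 114*(-34) = 2 + 3876 = 3878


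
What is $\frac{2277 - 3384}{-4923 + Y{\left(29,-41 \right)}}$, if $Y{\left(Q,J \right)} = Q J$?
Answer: $\frac{1107}{6112} \approx 0.18112$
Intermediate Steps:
$Y{\left(Q,J \right)} = J Q$
$\frac{2277 - 3384}{-4923 + Y{\left(29,-41 \right)}} = \frac{2277 - 3384}{-4923 - 1189} = - \frac{1107}{-4923 - 1189} = - \frac{1107}{-6112} = \left(-1107\right) \left(- \frac{1}{6112}\right) = \frac{1107}{6112}$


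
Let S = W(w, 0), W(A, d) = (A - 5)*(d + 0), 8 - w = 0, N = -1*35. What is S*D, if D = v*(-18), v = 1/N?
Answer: 0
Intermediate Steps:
N = -35
w = 8 (w = 8 - 1*0 = 8 + 0 = 8)
W(A, d) = d*(-5 + A) (W(A, d) = (-5 + A)*d = d*(-5 + A))
S = 0 (S = 0*(-5 + 8) = 0*3 = 0)
v = -1/35 (v = 1/(-35) = -1/35 ≈ -0.028571)
D = 18/35 (D = -1/35*(-18) = 18/35 ≈ 0.51429)
S*D = 0*(18/35) = 0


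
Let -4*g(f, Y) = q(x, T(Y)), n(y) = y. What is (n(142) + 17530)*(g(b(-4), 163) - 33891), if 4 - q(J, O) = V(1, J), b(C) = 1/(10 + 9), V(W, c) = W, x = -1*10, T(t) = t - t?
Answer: -598935006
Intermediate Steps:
T(t) = 0
x = -10
b(C) = 1/19
q(J, O) = 3 (q(J, O) = 4 - 1*1 = 4 - 1 = 3)
g(f, Y) = -¾ (g(f, Y) = -¼*3 = -¾)
(n(142) + 17530)*(g(b(-4), 163) - 33891) = (142 + 17530)*(-¾ - 33891) = 17672*(-135567/4) = -598935006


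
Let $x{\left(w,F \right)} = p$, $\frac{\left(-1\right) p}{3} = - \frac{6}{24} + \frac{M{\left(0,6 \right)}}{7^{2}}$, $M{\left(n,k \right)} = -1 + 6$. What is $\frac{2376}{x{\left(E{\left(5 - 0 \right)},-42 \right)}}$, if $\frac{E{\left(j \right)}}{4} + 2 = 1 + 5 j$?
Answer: $\frac{155232}{29} \approx 5352.8$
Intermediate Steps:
$M{\left(n,k \right)} = 5$
$E{\left(j \right)} = -4 + 20 j$ ($E{\left(j \right)} = -8 + 4 \left(1 + 5 j\right) = -8 + \left(4 + 20 j\right) = -4 + 20 j$)
$p = \frac{87}{196}$ ($p = - 3 \left(- \frac{6}{24} + \frac{5}{7^{2}}\right) = - 3 \left(\left(-6\right) \frac{1}{24} + \frac{5}{49}\right) = - 3 \left(- \frac{1}{4} + 5 \cdot \frac{1}{49}\right) = - 3 \left(- \frac{1}{4} + \frac{5}{49}\right) = \left(-3\right) \left(- \frac{29}{196}\right) = \frac{87}{196} \approx 0.44388$)
$x{\left(w,F \right)} = \frac{87}{196}$
$\frac{2376}{x{\left(E{\left(5 - 0 \right)},-42 \right)}} = \frac{2376}{\frac{87}{196}} = 2376 \cdot \frac{196}{87} = \frac{155232}{29}$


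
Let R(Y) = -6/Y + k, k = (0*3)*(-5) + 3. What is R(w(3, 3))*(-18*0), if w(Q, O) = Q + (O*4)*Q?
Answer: 0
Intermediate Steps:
k = 3 (k = 0*(-5) + 3 = 0 + 3 = 3)
w(Q, O) = Q + 4*O*Q (w(Q, O) = Q + (4*O)*Q = Q + 4*O*Q)
R(Y) = 3 - 6/Y (R(Y) = -6/Y + 3 = 3 - 6/Y)
R(w(3, 3))*(-18*0) = (3 - 6*1/(3*(1 + 4*3)))*(-18*0) = (3 - 6*1/(3*(1 + 12)))*0 = (3 - 6/(3*13))*0 = (3 - 6/39)*0 = (3 - 6*1/39)*0 = (3 - 2/13)*0 = (37/13)*0 = 0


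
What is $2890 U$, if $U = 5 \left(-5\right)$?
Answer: $-72250$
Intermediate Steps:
$U = -25$
$2890 U = 2890 \left(-25\right) = -72250$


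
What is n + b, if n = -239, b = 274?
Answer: 35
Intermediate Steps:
n + b = -239 + 274 = 35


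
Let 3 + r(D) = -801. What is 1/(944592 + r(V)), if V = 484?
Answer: 1/943788 ≈ 1.0596e-6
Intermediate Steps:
r(D) = -804 (r(D) = -3 - 801 = -804)
1/(944592 + r(V)) = 1/(944592 - 804) = 1/943788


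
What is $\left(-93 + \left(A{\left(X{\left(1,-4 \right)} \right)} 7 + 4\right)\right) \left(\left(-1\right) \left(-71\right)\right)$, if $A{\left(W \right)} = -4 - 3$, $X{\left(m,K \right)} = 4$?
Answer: $-9798$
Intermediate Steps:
$A{\left(W \right)} = -7$ ($A{\left(W \right)} = -4 - 3 = -7$)
$\left(-93 + \left(A{\left(X{\left(1,-4 \right)} \right)} 7 + 4\right)\right) \left(\left(-1\right) \left(-71\right)\right) = \left(-93 + \left(\left(-7\right) 7 + 4\right)\right) \left(\left(-1\right) \left(-71\right)\right) = \left(-93 + \left(-49 + 4\right)\right) 71 = \left(-93 - 45\right) 71 = \left(-138\right) 71 = -9798$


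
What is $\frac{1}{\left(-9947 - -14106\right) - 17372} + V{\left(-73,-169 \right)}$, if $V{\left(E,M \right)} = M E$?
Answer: $\frac{163008780}{13213} \approx 12337.0$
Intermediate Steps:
$V{\left(E,M \right)} = E M$
$\frac{1}{\left(-9947 - -14106\right) - 17372} + V{\left(-73,-169 \right)} = \frac{1}{\left(-9947 - -14106\right) - 17372} - -12337 = \frac{1}{\left(-9947 + 14106\right) - 17372} + 12337 = \frac{1}{4159 - 17372} + 12337 = \frac{1}{-13213} + 12337 = - \frac{1}{13213} + 12337 = \frac{163008780}{13213}$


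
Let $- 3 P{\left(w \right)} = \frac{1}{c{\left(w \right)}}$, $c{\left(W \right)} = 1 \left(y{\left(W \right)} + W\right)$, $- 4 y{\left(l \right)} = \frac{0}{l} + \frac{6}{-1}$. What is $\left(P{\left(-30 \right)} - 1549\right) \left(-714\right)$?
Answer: $\frac{63040726}{57} \approx 1.106 \cdot 10^{6}$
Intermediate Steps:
$y{\left(l \right)} = \frac{3}{2}$ ($y{\left(l \right)} = - \frac{\frac{0}{l} + \frac{6}{-1}}{4} = - \frac{0 + 6 \left(-1\right)}{4} = - \frac{0 - 6}{4} = \left(- \frac{1}{4}\right) \left(-6\right) = \frac{3}{2}$)
$c{\left(W \right)} = \frac{3}{2} + W$ ($c{\left(W \right)} = 1 \left(\frac{3}{2} + W\right) = \frac{3}{2} + W$)
$P{\left(w \right)} = - \frac{1}{3 \left(\frac{3}{2} + w\right)}$
$\left(P{\left(-30 \right)} - 1549\right) \left(-714\right) = \left(- \frac{2}{9 + 6 \left(-30\right)} - 1549\right) \left(-714\right) = \left(- \frac{2}{9 - 180} - 1549\right) \left(-714\right) = \left(- \frac{2}{-171} - 1549\right) \left(-714\right) = \left(\left(-2\right) \left(- \frac{1}{171}\right) - 1549\right) \left(-714\right) = \left(\frac{2}{171} - 1549\right) \left(-714\right) = \left(- \frac{264877}{171}\right) \left(-714\right) = \frac{63040726}{57}$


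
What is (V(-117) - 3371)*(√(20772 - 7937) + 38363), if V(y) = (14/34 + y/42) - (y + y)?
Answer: -28663721073/238 - 747171*√12835/238 ≈ -1.2079e+8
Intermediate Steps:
V(y) = 7/17 - 83*y/42 (V(y) = (14*(1/34) + y*(1/42)) - 2*y = (7/17 + y/42) - 2*y = 7/17 - 83*y/42)
(V(-117) - 3371)*(√(20772 - 7937) + 38363) = ((7/17 - 83/42*(-117)) - 3371)*(√(20772 - 7937) + 38363) = ((7/17 + 3237/14) - 3371)*(√12835 + 38363) = (55127/238 - 3371)*(38363 + √12835) = -747171*(38363 + √12835)/238 = -28663721073/238 - 747171*√12835/238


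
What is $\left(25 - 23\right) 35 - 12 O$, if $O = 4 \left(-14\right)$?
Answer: $742$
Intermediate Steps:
$O = -56$
$\left(25 - 23\right) 35 - 12 O = \left(25 - 23\right) 35 - -672 = 2 \cdot 35 + 672 = 70 + 672 = 742$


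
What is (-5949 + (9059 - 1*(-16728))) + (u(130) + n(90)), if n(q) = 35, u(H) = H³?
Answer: 2216873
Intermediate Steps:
(-5949 + (9059 - 1*(-16728))) + (u(130) + n(90)) = (-5949 + (9059 - 1*(-16728))) + (130³ + 35) = (-5949 + (9059 + 16728)) + (2197000 + 35) = (-5949 + 25787) + 2197035 = 19838 + 2197035 = 2216873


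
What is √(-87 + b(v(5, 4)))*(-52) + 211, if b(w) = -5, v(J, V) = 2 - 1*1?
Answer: 211 - 104*I*√23 ≈ 211.0 - 498.77*I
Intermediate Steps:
v(J, V) = 1 (v(J, V) = 2 - 1 = 1)
√(-87 + b(v(5, 4)))*(-52) + 211 = √(-87 - 5)*(-52) + 211 = √(-92)*(-52) + 211 = (2*I*√23)*(-52) + 211 = -104*I*√23 + 211 = 211 - 104*I*√23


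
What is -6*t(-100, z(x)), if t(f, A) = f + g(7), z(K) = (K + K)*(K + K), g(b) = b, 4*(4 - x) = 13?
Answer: 558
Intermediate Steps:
x = 3/4 (x = 4 - 1/4*13 = 4 - 13/4 = 3/4 ≈ 0.75000)
z(K) = 4*K**2 (z(K) = (2*K)*(2*K) = 4*K**2)
t(f, A) = 7 + f (t(f, A) = f + 7 = 7 + f)
-6*t(-100, z(x)) = -6*(7 - 100) = -6*(-93) = 558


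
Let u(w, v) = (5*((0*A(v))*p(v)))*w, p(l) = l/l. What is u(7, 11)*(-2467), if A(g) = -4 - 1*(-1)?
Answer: 0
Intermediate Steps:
A(g) = -3 (A(g) = -4 + 1 = -3)
p(l) = 1
u(w, v) = 0 (u(w, v) = (5*((0*(-3))*1))*w = (5*(0*1))*w = (5*0)*w = 0*w = 0)
u(7, 11)*(-2467) = 0*(-2467) = 0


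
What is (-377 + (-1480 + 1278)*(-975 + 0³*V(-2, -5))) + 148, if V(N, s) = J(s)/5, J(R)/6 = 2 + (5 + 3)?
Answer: 196721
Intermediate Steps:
J(R) = 60 (J(R) = 6*(2 + (5 + 3)) = 6*(2 + 8) = 6*10 = 60)
V(N, s) = 12 (V(N, s) = 60/5 = 60*(⅕) = 12)
(-377 + (-1480 + 1278)*(-975 + 0³*V(-2, -5))) + 148 = (-377 + (-1480 + 1278)*(-975 + 0³*12)) + 148 = (-377 - 202*(-975 + 0*12)) + 148 = (-377 - 202*(-975 + 0)) + 148 = (-377 - 202*(-975)) + 148 = (-377 + 196950) + 148 = 196573 + 148 = 196721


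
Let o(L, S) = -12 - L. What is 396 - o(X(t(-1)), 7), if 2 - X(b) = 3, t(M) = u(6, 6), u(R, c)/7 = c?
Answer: 407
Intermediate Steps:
u(R, c) = 7*c
t(M) = 42 (t(M) = 7*6 = 42)
X(b) = -1 (X(b) = 2 - 1*3 = 2 - 3 = -1)
396 - o(X(t(-1)), 7) = 396 - (-12 - 1*(-1)) = 396 - (-12 + 1) = 396 - 1*(-11) = 396 + 11 = 407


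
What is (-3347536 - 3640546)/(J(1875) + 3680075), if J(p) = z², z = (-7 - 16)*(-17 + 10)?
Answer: -3494041/1852998 ≈ -1.8856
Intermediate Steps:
z = 161 (z = -23*(-7) = 161)
J(p) = 25921 (J(p) = 161² = 25921)
(-3347536 - 3640546)/(J(1875) + 3680075) = (-3347536 - 3640546)/(25921 + 3680075) = -6988082/3705996 = -6988082*1/3705996 = -3494041/1852998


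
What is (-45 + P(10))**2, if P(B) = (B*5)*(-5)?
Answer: 87025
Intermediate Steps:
P(B) = -25*B (P(B) = (5*B)*(-5) = -25*B)
(-45 + P(10))**2 = (-45 - 25*10)**2 = (-45 - 250)**2 = (-295)**2 = 87025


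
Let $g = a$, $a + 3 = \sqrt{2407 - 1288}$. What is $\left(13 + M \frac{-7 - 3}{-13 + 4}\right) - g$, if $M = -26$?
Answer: $- \frac{116}{9} - \sqrt{1119} \approx -46.34$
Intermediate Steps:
$a = -3 + \sqrt{1119}$ ($a = -3 + \sqrt{2407 - 1288} = -3 + \sqrt{1119} \approx 30.451$)
$g = -3 + \sqrt{1119} \approx 30.451$
$\left(13 + M \frac{-7 - 3}{-13 + 4}\right) - g = \left(13 - 26 \frac{-7 - 3}{-13 + 4}\right) - \left(-3 + \sqrt{1119}\right) = \left(13 - 26 \left(- \frac{10}{-9}\right)\right) + \left(3 - \sqrt{1119}\right) = \left(13 - 26 \left(\left(-10\right) \left(- \frac{1}{9}\right)\right)\right) + \left(3 - \sqrt{1119}\right) = \left(13 - \frac{260}{9}\right) + \left(3 - \sqrt{1119}\right) = - \frac{143}{9} + \left(3 - \sqrt{1119}\right) = - \frac{116}{9} - \sqrt{1119}$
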